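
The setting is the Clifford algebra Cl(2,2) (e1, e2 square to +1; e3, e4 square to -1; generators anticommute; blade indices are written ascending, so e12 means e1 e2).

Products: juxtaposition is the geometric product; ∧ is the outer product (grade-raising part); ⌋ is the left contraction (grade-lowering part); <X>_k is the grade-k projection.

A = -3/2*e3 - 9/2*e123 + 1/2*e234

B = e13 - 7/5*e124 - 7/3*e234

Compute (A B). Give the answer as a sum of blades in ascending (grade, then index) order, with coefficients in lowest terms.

step 1: 7/6 - 3/2*e1 + 9/2*e2 - 7/10*e13 + 21/2*e14 + 7/2*e24 - 63/10*e34 - 1/2*e124 + 21/10*e1234
Answer: 7/6 - 3/2*e1 + 9/2*e2 - 7/10*e13 + 21/2*e14 + 7/2*e24 - 63/10*e34 - 1/2*e124 + 21/10*e1234


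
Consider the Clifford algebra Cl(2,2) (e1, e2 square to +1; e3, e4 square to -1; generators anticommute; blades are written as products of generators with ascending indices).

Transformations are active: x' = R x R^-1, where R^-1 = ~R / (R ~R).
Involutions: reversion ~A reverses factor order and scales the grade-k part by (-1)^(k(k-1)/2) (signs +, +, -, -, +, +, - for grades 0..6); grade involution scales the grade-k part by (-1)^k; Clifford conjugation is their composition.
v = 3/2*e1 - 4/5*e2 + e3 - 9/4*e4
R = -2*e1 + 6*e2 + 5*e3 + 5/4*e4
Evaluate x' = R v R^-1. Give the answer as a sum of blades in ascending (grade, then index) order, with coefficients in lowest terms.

~R = -2*e1 + 6*e2 + 5*e3 + 5/4*e4, and R ~R = 215/16, so R^-1 = ~R / (215/16).
R v = -799/80 - 37/5*e1 e2 - 19/2*e1 e3 + 21/8*e1 e4 + 10*e2 e3 - 25/2*e2 e4 - 25/2*e3 e4
Answer: 3167/2150*e1 - 8728/1075*e2 - 1813/215*e3 + 337/860*e4


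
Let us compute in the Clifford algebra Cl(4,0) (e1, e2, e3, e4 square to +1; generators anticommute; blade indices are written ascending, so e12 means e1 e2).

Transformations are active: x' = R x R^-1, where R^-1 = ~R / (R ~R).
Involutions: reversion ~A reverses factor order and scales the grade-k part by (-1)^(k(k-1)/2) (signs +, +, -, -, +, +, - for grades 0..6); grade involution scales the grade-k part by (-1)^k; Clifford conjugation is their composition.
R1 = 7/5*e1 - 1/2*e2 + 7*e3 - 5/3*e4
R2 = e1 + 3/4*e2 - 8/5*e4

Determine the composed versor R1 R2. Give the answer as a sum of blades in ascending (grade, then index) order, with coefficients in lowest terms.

Distribute over the terms of R2 (each basis-blade product reordered to ascending indices, repeated generators contracted through their squares):
R1 (e1) = 7/5 + 1/2*e12 - 7*e13 + 5/3*e14
R1 (3/4*e2) = -3/8 + 21/20*e12 - 21/4*e23 + 5/4*e24
R1 (-8/5*e4) = 8/3 - 56/25*e14 + 4/5*e24 - 56/5*e34
Summing the partial products and collecting blades:
Answer: 443/120 + 31/20*e12 - 7*e13 - 43/75*e14 - 21/4*e23 + 41/20*e24 - 56/5*e34


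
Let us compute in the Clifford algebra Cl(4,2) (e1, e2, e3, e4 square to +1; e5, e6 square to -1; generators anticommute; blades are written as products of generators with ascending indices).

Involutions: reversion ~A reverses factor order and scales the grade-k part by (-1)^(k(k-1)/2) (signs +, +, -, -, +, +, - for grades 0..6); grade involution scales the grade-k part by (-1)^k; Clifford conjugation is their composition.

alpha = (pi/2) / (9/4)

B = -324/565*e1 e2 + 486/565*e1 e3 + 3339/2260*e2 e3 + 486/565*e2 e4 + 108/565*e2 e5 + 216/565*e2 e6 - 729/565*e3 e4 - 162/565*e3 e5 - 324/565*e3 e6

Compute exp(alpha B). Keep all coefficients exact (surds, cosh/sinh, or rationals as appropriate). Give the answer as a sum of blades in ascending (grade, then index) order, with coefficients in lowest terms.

B^2 term by term: the squares give (-324/565)^2*(e1 e2)^2 + (486/565)^2*(e1 e3)^2 + (3339/2260)^2*(e2 e3)^2 + (486/565)^2*(e2 e4)^2 + (108/565)^2*(e2 e5)^2 + (216/565)^2*(e2 e6)^2 + (-729/565)^2*(e3 e4)^2 + (-162/565)^2*(e3 e5)^2 + (-324/565)^2*(e3 e6)^2 = 104976/319225*(-1) + 236196/319225*(-1) + 11148921/5107600*(-1) + 236196/319225*(-1) + 11664/319225*(+1) + 46656/319225*(+1) + 531441/319225*(-1) + 26244/319225*(+1) + 104976/319225*(+1) = -81/16 (each basis 2-blade squares to minus the product of its generators' squares); cross terms between blades sharing an index anticommute and cancel; the commuting (index-disjoint) pairs give grade-4 terms 2*c*c'*(blade product), which cancel blade by blade — e1 e2 e3 e4: 472392/319225 - 472392/319225 = 0; e1 e2 e3 e5: 104976/319225 - 104976/319225 = 0; e1 e2 e3 e6: 209952/319225 - 209952/319225 = 0; e2 e3 e4 e5: 157464/319225 - 157464/319225 = 0; e2 e3 e4 e6: 314928/319225 - 314928/319225 = 0; e2 e3 e5 e6: 69984/319225 - 69984/319225 = 0 — confirming B is simple. So B^2 = -81/16.
B^2 = -81/16 — a negative square means the series sums to a rotation: l = 9/4, alpha*l = pi/2, so exp(alpha B) = cos(pi/2) + (sin(pi/2)/(9/4))*B = 0 + (4/9)*B.
Answer: -144/565*e1 e2 + 216/565*e1 e3 + 371/565*e2 e3 + 216/565*e2 e4 + 48/565*e2 e5 + 96/565*e2 e6 - 324/565*e3 e4 - 72/565*e3 e5 - 144/565*e3 e6


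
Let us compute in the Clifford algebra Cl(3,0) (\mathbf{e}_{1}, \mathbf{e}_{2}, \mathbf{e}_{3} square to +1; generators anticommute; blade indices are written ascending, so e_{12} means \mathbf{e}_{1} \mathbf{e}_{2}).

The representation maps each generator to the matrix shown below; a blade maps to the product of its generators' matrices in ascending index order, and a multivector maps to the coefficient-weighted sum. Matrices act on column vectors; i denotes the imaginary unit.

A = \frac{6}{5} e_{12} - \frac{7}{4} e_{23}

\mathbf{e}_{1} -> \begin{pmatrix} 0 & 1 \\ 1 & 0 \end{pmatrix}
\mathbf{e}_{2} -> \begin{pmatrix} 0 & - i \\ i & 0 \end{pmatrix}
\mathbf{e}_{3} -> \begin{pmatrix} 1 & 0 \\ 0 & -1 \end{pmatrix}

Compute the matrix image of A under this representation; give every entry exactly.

Bivector images (products of the table entries): rho(e_{12}) = rho(\mathbf{e}_{1})rho(\mathbf{e}_{2}) = \begin{pmatrix} i & 0 \\ 0 & - i \end{pmatrix}; rho(e_{23}) = rho(\mathbf{e}_{2})rho(\mathbf{e}_{3}) = \begin{pmatrix} 0 & i \\ i & 0 \end{pmatrix}.
M = (\frac{6}{5})*rho(e_{12}) + (-\frac{7}{4})*rho(e_{23}), summed entrywise:
Answer: \begin{pmatrix} \frac{6 i}{5} & - \frac{7 i}{4} \\ - \frac{7 i}{4} & - \frac{6 i}{5} \end{pmatrix}


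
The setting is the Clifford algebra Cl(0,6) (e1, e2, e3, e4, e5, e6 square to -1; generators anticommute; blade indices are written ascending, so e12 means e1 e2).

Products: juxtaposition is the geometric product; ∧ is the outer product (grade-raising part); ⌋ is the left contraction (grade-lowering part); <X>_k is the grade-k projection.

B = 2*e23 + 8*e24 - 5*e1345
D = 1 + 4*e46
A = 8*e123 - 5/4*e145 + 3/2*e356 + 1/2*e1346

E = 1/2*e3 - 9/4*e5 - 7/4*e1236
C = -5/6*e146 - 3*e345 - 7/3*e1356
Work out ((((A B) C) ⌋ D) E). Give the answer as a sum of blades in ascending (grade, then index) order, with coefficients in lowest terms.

step 1: -16*e1 + 25/4*e3 - 5/2*e56 - 10*e125 + 64*e134 - 15/2*e146 - 40*e245 + 3*e256 - 4*e1236 + e1246 - 5/2*e12345 - 12*e23456
step 2: 25/4 + 5/6*e2 + 15/2*e12 - 35/6*e13 + 192*e15 - 120*e23 + 28/3*e25 - 36*e26 - 160/3*e36 + 75/4*e45 - 40/3*e46 - 7*e123 + 28*e124 - 25/12*e145 - 175/12*e156 + 10/3*e234 - 70/3*e236 - 35/6*e246 - 35/2*e345 + 15/2*e346 - 112/3*e356 + 448/3*e456 - 30*e1234 - 10*e1235 - 5/2*e1245 - 100/3*e1256 + 48*e1345 + 125/24*e1346 - 45/2*e1356 - 7/3*e2345 - 9*e2346 - 25/12*e2356 + 25/3*e2456 + 280/3*e12346 + 3*e12356 + 12*e12456
step 3: 715/12 + 25*e46
step 4: 715/24*e3 - 2145/16*e5 + 25/2*e346 + 225/4*e456 + 175/4*e1234 - 5005/48*e1236
Answer: 715/24*e3 - 2145/16*e5 + 25/2*e346 + 225/4*e456 + 175/4*e1234 - 5005/48*e1236


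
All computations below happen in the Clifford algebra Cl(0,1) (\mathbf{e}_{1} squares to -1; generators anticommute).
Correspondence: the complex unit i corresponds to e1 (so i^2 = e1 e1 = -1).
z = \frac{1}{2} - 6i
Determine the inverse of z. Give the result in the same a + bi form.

In blades: z = \frac{1}{2} - 6 e_{1}.
With qbar = \frac{1}{2} + 6 e_{1} (scalar fixed, mapped units negated), z qbar = \frac{145}{4} (the sum of squared coefficients), so z^-1 = qbar / (\frac{145}{4}) = \frac{2}{145} + \frac{24}{145} e_{1}; translating back:
Answer: \frac{2}{145} + \frac{24}{145}i


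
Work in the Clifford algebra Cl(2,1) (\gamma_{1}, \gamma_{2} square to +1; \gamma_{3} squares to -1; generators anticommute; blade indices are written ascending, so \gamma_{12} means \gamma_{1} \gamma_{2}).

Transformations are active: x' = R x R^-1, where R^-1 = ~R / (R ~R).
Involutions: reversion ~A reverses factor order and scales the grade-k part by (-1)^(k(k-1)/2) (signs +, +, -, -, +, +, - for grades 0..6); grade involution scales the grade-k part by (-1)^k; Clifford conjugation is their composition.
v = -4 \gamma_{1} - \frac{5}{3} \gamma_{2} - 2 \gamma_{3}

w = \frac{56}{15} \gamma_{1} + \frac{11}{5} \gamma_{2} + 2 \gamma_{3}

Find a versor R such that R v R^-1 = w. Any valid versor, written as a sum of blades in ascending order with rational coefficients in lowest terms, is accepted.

The midline construction: v and w both square to \frac{133}{9}, so reflecting in their sum -\frac{4}{15} \gamma_{1} + \frac{8}{15} \gamma_{2} exchanges them.
Answer: -\frac{4}{15} \gamma_{1} + \frac{8}{15} \gamma_{2}


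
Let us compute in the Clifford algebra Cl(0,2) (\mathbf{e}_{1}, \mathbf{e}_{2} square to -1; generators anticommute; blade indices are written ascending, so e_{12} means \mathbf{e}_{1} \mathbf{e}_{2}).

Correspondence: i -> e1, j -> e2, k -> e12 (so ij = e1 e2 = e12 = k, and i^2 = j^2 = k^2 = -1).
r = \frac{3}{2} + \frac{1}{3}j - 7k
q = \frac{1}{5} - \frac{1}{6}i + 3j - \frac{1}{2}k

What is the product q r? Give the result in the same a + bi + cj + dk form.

In blades: q = \frac{1}{5} - \frac{1}{6} e_{1} + 3 e_{2} - \frac{1}{2} e_{12}, r = \frac{3}{2} + \frac{1}{3} e_{2} - 7 e_{12}.
Distribute q over r term by term (generator squares from the signature, products reordered to ascending indices): (\frac{1}{5})*r = \frac{3}{10} + \frac{1}{15} e_{2} - \frac{7}{5} e_{12}; (-\frac{1}{6} e_{1})*r = -\frac{1}{4} e_{1} - \frac{7}{6} e_{2} - \frac{1}{18} e_{12}; (3 e_{2})*r = -1 - 21 e_{1} + \frac{9}{2} e_{2}; (-\frac{1}{2} e_{12})*r = -\frac{7}{2} + \frac{1}{6} e_{1} - \frac{3}{4} e_{12}.
Sum: -\frac{21}{5} - \frac{253}{12} e_{1} + \frac{17}{5} e_{2} - \frac{397}{180} e_{12}; translating back through the correspondence:
Answer: -\frac{21}{5} - \frac{253}{12}i + \frac{17}{5}j - \frac{397}{180}k


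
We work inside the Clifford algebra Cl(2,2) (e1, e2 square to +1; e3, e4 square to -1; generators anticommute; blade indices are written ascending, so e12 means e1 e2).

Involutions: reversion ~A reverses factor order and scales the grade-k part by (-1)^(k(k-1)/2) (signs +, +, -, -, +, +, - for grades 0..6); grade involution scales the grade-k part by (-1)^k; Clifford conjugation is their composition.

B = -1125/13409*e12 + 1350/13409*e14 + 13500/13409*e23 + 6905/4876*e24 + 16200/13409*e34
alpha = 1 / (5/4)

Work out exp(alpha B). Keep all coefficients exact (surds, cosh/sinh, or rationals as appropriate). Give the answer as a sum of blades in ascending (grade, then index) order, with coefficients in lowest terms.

B^2 term by term: the squares give (-1125/13409)^2*(e12)^2 + (1350/13409)^2*(e14)^2 + (13500/13409)^2*(e23)^2 + (6905/4876)^2*(e24)^2 + (16200/13409)^2*(e34)^2 = 1265625/179801281*(-1) + 1822500/179801281*(+1) + 182250000/179801281*(+1) + 47679025/23775376*(+1) + 262440000/179801281*(-1) = 25/16 (each basis 2-blade squares to minus the product of its generators' squares); cross terms between blades sharing an index anticommute and cancel; the commuting (index-disjoint) pairs give grade-4 terms 2*c*c'*(blade product), which cancel blade by blade — e1234: -36450000/179801281 + 36450000/179801281 = 0 — confirming B is simple. So B^2 = 25/16.
B^2 = 25/16 — a positive square means the series sums to a boost: l = 5/4, alpha*l = 1, so exp(alpha B) = cosh(1) + (sinh(1)/(5/4))*B = cosh(1) + (4*sinh(1)/5)*B.
Answer: cosh(1) - 900*sinh(1)/13409*e12 + 1080*sinh(1)/13409*e14 + 10800*sinh(1)/13409*e23 + 1381*sinh(1)/1219*e24 + 12960*sinh(1)/13409*e34


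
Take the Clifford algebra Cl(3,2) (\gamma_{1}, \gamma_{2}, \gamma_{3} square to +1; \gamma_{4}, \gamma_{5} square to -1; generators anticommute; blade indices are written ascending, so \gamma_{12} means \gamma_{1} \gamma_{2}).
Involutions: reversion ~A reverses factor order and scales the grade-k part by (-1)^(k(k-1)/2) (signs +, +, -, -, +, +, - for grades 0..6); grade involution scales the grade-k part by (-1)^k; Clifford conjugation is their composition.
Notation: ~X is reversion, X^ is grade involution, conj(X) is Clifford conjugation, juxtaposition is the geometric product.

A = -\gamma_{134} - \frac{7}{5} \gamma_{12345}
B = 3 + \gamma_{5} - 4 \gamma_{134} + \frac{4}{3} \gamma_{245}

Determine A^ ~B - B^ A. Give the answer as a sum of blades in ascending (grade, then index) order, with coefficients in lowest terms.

first term: 4 - \frac{28}{15} \gamma_{13} + \frac{28}{5} \gamma_{25} + 3 \gamma_{134} - \frac{7}{5} \gamma_{1234} + \frac{4}{3} \gamma_{1235} + \gamma_{1345} + \frac{21}{5} \gamma_{12345}
second term: -4 + \frac{28}{15} \gamma_{13} - \frac{28}{5} \gamma_{25} - 3 \gamma_{134} - \frac{7}{5} \gamma_{1234} - \frac{4}{3} \gamma_{1235} - \gamma_{1345} - \frac{21}{5} \gamma_{12345}
Answer: 8 - \frac{56}{15} \gamma_{13} + \frac{56}{5} \gamma_{25} + 6 \gamma_{134} + \frac{8}{3} \gamma_{1235} + 2 \gamma_{1345} + \frac{42}{5} \gamma_{12345}


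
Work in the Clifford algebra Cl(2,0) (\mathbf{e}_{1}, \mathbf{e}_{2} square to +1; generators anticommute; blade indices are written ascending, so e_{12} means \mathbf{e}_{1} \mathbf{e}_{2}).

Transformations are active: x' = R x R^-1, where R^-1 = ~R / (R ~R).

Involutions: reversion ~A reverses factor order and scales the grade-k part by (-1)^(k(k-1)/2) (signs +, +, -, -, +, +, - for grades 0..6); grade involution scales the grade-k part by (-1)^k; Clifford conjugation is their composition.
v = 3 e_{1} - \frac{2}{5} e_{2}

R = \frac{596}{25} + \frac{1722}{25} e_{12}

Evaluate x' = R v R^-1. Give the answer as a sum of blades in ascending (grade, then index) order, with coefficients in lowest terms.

~R = \frac{596}{25} - \frac{1722}{25} e_{12}, and R ~R = \frac{26564}{5}, so R^-1 = ~R / (\frac{26564}{5}).
R v = \frac{5496}{125} e_{1} - \frac{27022}{125} e_{2}
Answer: -\frac{47223}{18125} e_{1} - \frac{27914}{18125} e_{2}


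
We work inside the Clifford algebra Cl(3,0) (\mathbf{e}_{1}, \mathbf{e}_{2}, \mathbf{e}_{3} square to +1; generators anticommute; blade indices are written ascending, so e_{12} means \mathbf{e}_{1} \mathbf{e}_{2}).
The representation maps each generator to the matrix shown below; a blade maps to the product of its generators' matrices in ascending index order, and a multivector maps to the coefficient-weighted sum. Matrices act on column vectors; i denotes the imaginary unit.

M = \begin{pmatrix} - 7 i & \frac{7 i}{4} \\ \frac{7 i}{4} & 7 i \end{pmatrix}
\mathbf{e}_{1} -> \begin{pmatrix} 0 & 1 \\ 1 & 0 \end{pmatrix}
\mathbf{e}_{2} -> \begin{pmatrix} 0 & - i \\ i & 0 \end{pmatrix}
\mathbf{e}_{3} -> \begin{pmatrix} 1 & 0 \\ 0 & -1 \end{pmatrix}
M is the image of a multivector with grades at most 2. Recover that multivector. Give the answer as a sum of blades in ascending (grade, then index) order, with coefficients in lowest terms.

Method: 1, rho(e_{1}), rho(e_{2}), rho(e_{3}) form a trace-orthogonal basis of the 2x2 complex matrices (tr(X Y) = 2 if X = Y, else 0), so M = m0*1 + m1*rho(e_{1}) + m2*rho(e_{2}) + m3*rho(e_{3}) with m0 = tr(M)/2 = 0, m1 = tr(M rho(e_{1}))/2 = \frac{7 i}{4}, m2 = tr(M rho(e_{2}))/2 = 0, m3 = tr(M rho(e_{3}))/2 = - 7 i.
Multiplying table entries, the bivector images are rho(e_{12}) = i*rho(e_{3}), rho(e_{13}) = -i*rho(e_{2}), rho(e_{23}) = i*rho(e_{1}); with real blade coefficients the real parts of m0..m3 are the coefficients of 1, e_{1}, e_{2}, e_{3} and the imaginary parts give the bivectors (e_{23}: Im m1, e_{13}: -Im m2, e_{12}: Im m3).
Answer: -7 e_{12} + \frac{7}{4} e_{23}


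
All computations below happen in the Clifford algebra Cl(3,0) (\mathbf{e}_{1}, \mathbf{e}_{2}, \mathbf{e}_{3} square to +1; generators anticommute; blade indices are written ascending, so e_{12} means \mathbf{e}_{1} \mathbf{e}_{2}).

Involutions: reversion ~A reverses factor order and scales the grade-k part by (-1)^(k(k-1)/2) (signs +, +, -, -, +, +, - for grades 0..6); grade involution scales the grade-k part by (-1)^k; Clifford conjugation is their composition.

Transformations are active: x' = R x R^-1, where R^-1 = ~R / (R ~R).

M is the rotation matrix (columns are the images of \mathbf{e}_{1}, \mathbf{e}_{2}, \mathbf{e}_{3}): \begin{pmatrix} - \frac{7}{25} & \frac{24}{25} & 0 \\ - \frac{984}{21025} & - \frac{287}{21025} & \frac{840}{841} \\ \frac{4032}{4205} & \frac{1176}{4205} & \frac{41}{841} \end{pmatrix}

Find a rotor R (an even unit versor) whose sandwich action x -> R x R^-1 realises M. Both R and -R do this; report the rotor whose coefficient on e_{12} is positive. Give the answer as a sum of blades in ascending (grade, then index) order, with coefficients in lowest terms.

Method: write R = a + b12*e_{12} + b13*e_{13} + b23*e_{23} with a^2 + b12^2 + b13^2 + b23^2 = 1 (so R^-1 = ~R). Expanding the columns R e_j ~R gives tr M = 4a^2 - 1 and, from the antisymmetric part, M21 - M12 = -4a*b12, M13 - M31 = 4a*b13, M32 - M23 = -4a*b23.
Here tr M = -\frac{5149}{21025}, so a^2 = (1 + tr M)/4 = \frac{3969}{21025} and a = ±\frac{63}{145}. Taking a = \frac{63}{145}: M21 - M12 = -\frac{21168}{21025}, M13 - M31 = -\frac{4032}{4205}, M32 - M23 = -\frac{3024}{4205}, giving b12 = \frac{84}{145}, b13 = -\frac{16}{29}, b23 = \frac{12}{29}, i.e. R = \frac{63}{145} + \frac{84}{145} e_{12} - \frac{16}{29} e_{13} + \frac{12}{29} e_{23}.
Its e_{12} coefficient is already positive.
Answer: \frac{63}{145} + \frac{84}{145} e_{12} - \frac{16}{29} e_{13} + \frac{12}{29} e_{23}. Key observation: the double cover Spin(3) -> SO(3) sends R and -R to the same matrix (trace -\frac{5149}{21025} here), so the stated sign of the e_{12} coefficient is what selects one sheet.


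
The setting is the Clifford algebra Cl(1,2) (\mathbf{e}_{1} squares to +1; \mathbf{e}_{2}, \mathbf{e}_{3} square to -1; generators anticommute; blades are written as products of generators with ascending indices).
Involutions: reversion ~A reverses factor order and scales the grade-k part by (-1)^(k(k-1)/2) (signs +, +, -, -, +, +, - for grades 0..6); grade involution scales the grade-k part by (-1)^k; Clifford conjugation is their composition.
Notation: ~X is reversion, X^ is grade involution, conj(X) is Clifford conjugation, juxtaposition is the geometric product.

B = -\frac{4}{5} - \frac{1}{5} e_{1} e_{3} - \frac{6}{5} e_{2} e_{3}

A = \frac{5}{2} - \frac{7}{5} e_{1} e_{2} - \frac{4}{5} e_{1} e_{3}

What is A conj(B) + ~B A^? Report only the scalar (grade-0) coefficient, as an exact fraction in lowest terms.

first term: -\frac{54}{25} + \frac{4}{25} e_{1} e_{2} + \frac{141}{50} e_{1} e_{3} + \frac{82}{25} e_{2} e_{3}
second term: -\frac{54}{25} + \frac{52}{25} e_{1} e_{2} - \frac{27}{50} e_{1} e_{3} + \frac{68}{25} e_{2} e_{3}
Answer: -\frac{108}{25}


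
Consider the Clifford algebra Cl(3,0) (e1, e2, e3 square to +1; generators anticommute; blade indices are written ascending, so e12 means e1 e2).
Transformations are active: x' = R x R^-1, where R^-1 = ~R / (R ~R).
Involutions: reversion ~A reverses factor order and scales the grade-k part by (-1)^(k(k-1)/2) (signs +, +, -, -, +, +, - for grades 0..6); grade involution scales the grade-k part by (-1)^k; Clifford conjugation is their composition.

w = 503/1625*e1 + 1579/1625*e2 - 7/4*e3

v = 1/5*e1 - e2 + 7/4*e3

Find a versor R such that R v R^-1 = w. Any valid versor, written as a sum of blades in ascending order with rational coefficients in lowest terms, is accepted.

A norm check does it: q(v) = q(w) = 1641/400, hence R = v + w = 828/1625*e1 - 46/1625*e2 realises the map — parallel part kept, (v - w)/2 negated, v carried to w.
Answer: 828/1625*e1 - 46/1625*e2


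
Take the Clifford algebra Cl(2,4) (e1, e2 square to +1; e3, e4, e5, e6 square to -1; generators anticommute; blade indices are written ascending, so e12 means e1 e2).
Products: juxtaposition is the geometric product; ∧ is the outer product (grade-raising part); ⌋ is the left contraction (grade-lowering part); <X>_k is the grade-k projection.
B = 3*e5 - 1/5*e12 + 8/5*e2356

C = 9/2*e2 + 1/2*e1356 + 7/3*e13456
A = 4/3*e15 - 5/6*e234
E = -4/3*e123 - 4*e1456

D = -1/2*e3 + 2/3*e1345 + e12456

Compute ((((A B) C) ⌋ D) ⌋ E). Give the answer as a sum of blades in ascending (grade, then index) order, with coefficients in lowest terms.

step 1: -4*e1 - 4/15*e25 - 1/6*e134 - 4/3*e456 - 32/15*e1236 - 5/2*e2345
step 2: 6/5*e5 - 18*e12 - 28/9*e13 + 16/15*e25 + 7/18*e56 - 35/6*e126 + 2/3*e134 - 48/5*e136 - 224/45*e245 + 45/4*e345 - 2*e356 - 1/12*e456 - 3/4*e1234 - 2/15*e1236 - 5/4*e1246 + 6*e2456 - 28/3*e3456 + 28/45*e12346
step 3: -27/2*e1 + 29/36*e5 - 1/12*e12 - 224/45*e16 - 427/54*e45 - 7/18*e124 + 4/5*e134 - 16/15*e146 + 18*e456 + 6/5*e1246
step 4: 72*e1 - 1/9*e3 + 64/15*e5 - 854/27*e16 + 18*e23 + 896/45*e45 + 29/9*e146 + 54*e456
Answer: 72*e1 - 1/9*e3 + 64/15*e5 - 854/27*e16 + 18*e23 + 896/45*e45 + 29/9*e146 + 54*e456


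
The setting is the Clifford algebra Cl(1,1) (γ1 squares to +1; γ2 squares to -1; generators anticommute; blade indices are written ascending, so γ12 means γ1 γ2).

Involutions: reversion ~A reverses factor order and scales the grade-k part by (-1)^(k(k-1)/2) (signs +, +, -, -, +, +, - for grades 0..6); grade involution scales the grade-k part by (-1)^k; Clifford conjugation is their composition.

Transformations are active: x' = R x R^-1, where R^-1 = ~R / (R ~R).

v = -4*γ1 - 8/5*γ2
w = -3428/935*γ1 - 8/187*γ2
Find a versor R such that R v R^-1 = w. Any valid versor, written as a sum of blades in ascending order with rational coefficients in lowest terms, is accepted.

A norm check does it: q(v) = q(w) = 336/25, hence R = v + w = -7168/935*γ1 - 1536/935*γ2 realises the map — parallel part kept, (v - w)/2 negated, v carried to w.
Answer: -7168/935*γ1 - 1536/935*γ2


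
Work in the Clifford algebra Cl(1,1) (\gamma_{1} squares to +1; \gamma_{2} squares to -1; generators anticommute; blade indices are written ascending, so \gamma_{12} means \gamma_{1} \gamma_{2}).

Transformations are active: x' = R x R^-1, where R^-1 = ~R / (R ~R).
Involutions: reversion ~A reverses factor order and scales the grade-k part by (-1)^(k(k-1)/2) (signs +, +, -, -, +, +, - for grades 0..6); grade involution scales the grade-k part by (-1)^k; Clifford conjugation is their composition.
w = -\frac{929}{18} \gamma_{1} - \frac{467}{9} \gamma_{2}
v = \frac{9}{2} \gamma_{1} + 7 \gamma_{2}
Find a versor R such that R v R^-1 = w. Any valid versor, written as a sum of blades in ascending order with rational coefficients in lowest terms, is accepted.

Here q(v) = q(w) = -\frac{115}{4}; the classical choice R = v + w = -\frac{424}{9} \gamma_{1} - \frac{404}{9} \gamma_{2} then realises v -> w under the sandwich.
Answer: -\frac{424}{9} \gamma_{1} - \frac{404}{9} \gamma_{2}


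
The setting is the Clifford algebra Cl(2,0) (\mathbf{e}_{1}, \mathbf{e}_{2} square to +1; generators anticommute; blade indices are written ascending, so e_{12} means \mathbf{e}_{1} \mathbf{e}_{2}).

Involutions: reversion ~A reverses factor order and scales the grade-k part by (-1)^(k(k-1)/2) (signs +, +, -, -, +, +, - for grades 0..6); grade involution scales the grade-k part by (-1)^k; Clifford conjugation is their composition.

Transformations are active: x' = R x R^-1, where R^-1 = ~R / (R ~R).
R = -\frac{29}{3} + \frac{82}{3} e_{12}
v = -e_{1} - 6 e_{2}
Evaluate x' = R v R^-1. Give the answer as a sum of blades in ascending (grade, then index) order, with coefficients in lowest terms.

~R = -\frac{29}{3} - \frac{82}{3} e_{12}, and R ~R = \frac{7565}{9}, so R^-1 = ~R / (\frac{7565}{9}).
R v = -\frac{463}{3} e_{1} + \frac{256}{3} e_{2}
Answer: \frac{34419}{7565} e_{1} + \frac{30542}{7565} e_{2}


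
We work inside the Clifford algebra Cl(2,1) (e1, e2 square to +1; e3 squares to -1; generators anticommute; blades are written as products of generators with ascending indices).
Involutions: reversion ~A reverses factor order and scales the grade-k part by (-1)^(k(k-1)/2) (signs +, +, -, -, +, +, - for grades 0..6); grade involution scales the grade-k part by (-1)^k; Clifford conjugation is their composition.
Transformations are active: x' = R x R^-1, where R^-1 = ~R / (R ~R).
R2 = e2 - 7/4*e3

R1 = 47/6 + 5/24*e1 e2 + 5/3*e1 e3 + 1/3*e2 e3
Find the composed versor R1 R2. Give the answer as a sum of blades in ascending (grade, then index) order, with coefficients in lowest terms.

Distribute over the terms of R2 (each basis-blade product reordered to ascending indices, repeated generators contracted through their squares):
R1 (e2) = 5/24*e1 + 47/6*e2 - 1/3*e3 - 5/3*e1 e2 e3
R1 (-7/4*e3) = 35/12*e1 + 7/12*e2 - 329/24*e3 - 35/96*e1 e2 e3
Summing the partial products and collecting blades:
Answer: 25/8*e1 + 101/12*e2 - 337/24*e3 - 65/32*e1 e2 e3


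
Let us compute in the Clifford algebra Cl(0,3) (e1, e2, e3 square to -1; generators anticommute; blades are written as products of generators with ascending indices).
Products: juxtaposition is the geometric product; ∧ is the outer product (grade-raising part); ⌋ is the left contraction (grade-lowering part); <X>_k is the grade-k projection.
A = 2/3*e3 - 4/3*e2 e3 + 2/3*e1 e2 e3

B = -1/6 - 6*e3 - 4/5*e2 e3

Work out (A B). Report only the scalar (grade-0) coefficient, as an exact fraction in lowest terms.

step 1: 44/15 + 8/15*e1 - 128/15*e2 - 1/9*e3 + 4*e1 e2 + 2/9*e2 e3 - 1/9*e1 e2 e3
Answer: 44/15


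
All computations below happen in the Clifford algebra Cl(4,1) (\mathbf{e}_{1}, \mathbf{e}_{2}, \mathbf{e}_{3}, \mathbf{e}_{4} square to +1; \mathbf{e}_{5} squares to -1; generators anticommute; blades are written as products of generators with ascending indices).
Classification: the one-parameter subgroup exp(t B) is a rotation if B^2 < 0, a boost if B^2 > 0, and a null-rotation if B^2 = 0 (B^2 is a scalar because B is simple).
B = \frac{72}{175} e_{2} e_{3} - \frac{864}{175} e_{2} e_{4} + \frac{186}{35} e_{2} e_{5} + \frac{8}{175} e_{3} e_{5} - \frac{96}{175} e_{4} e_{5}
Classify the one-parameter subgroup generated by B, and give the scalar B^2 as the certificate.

B^2 term by term: the squares give (\frac{72}{175})^2*(e_{2} e_{3})^2 + (-\frac{864}{175})^2*(e_{2} e_{4})^2 + (\frac{186}{35})^2*(e_{2} e_{5})^2 + (\frac{8}{175})^2*(e_{3} e_{5})^2 + (-\frac{96}{175})^2*(e_{4} e_{5})^2 = \frac{5184}{30625}*(-1) + \frac{746496}{30625}*(-1) + \frac{34596}{1225}*(+1) + \frac{64}{30625}*(+1) + \frac{9216}{30625}*(+1) = 4 (each basis 2-blade squares to minus the product of its generators' squares); cross terms between blades sharing an index anticommute and cancel; the commuting (index-disjoint) pairs give grade-4 terms 2*c*c'*(blade product), which cancel blade by blade — e_{2} e_{3} e_{4} e_{5}: -\frac{13824}{30625} + \frac{13824}{30625} = 0 — confirming B is simple. So B^2 = 4.
Answer: boost, certificate B^2 = 4. Because 4 is invariant under every versor sandwich, the classification follows from its sign alone.


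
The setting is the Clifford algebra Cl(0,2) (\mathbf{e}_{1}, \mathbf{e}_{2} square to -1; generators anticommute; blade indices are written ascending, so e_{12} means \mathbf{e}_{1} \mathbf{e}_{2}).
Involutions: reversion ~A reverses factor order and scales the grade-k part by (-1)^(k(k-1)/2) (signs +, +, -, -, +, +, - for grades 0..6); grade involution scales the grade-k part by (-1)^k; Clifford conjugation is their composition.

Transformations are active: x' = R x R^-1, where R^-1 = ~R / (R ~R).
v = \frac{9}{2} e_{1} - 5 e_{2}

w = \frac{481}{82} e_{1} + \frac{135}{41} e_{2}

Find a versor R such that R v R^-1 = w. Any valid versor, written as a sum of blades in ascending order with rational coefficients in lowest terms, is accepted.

Take R = v + w = \frac{425}{41} e_{1} - \frac{70}{41} e_{2}. Because q(v) = q(w) = -\frac{181}{4}, conjugation by R sends v exactly to w.
Answer: \frac{425}{41} e_{1} - \frac{70}{41} e_{2}


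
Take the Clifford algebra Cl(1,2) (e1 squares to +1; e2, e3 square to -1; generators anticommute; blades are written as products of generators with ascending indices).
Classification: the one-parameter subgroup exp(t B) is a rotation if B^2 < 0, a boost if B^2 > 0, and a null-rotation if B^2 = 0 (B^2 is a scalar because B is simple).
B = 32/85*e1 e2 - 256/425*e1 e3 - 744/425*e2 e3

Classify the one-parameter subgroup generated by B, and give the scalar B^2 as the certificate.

B^2 term by term: the squares give (32/85)^2*(e1 e2)^2 + (-256/425)^2*(e1 e3)^2 + (-744/425)^2*(e2 e3)^2 = 1024/7225*(+1) + 65536/180625*(+1) + 553536/180625*(-1) = -64/25 (each basis 2-blade squares to minus the product of its generators' squares); cross terms between blades sharing an index anticommute and cancel. So B^2 = -64/25.
Answer: rotation, certificate B^2 = -64/25. Because -64/25 is invariant under every versor sandwich, the classification follows from its sign alone.


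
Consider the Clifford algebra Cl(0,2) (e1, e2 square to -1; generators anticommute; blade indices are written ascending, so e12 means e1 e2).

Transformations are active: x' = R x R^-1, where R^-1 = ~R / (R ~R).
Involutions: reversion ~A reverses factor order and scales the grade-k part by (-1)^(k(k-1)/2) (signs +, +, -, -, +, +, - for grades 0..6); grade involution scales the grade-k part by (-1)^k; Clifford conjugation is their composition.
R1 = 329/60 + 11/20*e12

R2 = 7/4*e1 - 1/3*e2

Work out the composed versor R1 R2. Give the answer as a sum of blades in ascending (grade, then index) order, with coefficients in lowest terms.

Distribute over the terms of R1 (each basis-blade product reordered to ascending indices, repeated generators contracted through their squares):
(329/60) R2 = 2303/240*e1 - 329/180*e2
(11/20*e12) R2 = 11/60*e1 + 77/80*e2
Summing the partial products and collecting blades:
Answer: 2347/240*e1 - 623/720*e2


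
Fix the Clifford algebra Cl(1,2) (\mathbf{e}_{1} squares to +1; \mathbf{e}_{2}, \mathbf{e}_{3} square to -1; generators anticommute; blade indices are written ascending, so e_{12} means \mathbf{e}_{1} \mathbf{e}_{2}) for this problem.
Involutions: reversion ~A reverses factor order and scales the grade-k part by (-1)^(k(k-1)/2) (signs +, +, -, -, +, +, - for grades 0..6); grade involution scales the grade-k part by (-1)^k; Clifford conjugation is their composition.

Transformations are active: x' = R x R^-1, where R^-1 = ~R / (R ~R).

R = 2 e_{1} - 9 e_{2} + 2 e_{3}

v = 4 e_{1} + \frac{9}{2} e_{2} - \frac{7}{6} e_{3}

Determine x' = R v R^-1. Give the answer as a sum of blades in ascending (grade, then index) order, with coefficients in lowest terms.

~R = 2 e_{1} - 9 e_{2} + 2 e_{3}, and R ~R = -81, so R^-1 = ~R / (-81).
R v = \frac{305}{6} + 45 e_{12} - \frac{31}{3} e_{13} + \frac{3}{2} e_{23}
Answer: -\frac{1582}{243} e_{1} + \frac{367}{54} e_{2} - \frac{653}{486} e_{3}


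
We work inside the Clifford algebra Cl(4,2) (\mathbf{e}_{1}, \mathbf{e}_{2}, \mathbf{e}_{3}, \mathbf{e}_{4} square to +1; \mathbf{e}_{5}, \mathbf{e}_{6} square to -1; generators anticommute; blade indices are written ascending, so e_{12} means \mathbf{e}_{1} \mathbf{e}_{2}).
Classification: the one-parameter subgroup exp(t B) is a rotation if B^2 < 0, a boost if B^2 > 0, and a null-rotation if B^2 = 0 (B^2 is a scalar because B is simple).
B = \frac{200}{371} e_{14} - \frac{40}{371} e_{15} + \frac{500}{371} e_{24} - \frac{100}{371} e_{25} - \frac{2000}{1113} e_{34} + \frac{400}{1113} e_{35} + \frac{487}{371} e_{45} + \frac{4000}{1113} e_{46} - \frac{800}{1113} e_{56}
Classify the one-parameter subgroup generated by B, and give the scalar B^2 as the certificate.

B^2 term by term: the squares give (\frac{200}{371})^2*(e_{14})^2 + (-\frac{40}{371})^2*(e_{15})^2 + (\frac{500}{371})^2*(e_{24})^2 + (-\frac{100}{371})^2*(e_{25})^2 + (-\frac{2000}{1113})^2*(e_{34})^2 + (\frac{400}{1113})^2*(e_{35})^2 + (\frac{487}{371})^2*(e_{45})^2 + (\frac{4000}{1113})^2*(e_{46})^2 + (-\frac{800}{1113})^2*(e_{56})^2 = \frac{40000}{137641}*(-1) + \frac{1600}{137641}*(+1) + \frac{250000}{137641}*(-1) + \frac{10000}{137641}*(+1) + \frac{4000000}{1238769}*(-1) + \frac{160000}{1238769}*(+1) + \frac{237169}{137641}*(+1) + \frac{16000000}{1238769}*(+1) + \frac{640000}{1238769}*(-1) = 9 (each basis 2-blade squares to minus the product of its generators' squares); cross terms between blades sharing an index anticommute and cancel; the commuting (index-disjoint) pairs give grade-4 terms 2*c*c'*(blade product), which cancel blade by blade — e_{1245}: \frac{40000}{137641} - \frac{40000}{137641} = 0; e_{1345}: -\frac{160000}{412923} + \frac{160000}{412923} = 0; e_{1456}: -\frac{320000}{412923} + \frac{320000}{412923} = 0; e_{2345}: -\frac{400000}{412923} + \frac{400000}{412923} = 0; e_{2456}: -\frac{800000}{412923} + \frac{800000}{412923} = 0; e_{3456}: \frac{3200000}{1238769} - \frac{3200000}{1238769} = 0 — confirming B is simple. So B^2 = 9.
Answer: boost, certificate B^2 = 9. The invariant at work: B^2 = 9 is unchanged by conjugation, hence its sign classifies the subgroup whatever basis B is written in.


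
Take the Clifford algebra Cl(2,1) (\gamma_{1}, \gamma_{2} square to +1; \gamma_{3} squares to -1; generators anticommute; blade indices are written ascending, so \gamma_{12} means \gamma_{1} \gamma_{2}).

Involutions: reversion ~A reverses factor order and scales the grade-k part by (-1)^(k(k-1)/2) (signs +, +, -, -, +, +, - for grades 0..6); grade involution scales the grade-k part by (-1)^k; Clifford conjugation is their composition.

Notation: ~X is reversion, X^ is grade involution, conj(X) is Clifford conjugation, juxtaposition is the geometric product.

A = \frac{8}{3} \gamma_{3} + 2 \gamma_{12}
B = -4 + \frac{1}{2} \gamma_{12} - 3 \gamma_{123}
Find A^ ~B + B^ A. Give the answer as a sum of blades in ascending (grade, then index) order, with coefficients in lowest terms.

first term: 1 + \frac{14}{3} \gamma_{3} + \frac{4}{3} \gamma_{123}
second term: -1 - \frac{50}{3} \gamma_{3} - 16 \gamma_{12} + \frac{4}{3} \gamma_{123}
Answer: -12 \gamma_{3} - 16 \gamma_{12} + \frac{8}{3} \gamma_{123}


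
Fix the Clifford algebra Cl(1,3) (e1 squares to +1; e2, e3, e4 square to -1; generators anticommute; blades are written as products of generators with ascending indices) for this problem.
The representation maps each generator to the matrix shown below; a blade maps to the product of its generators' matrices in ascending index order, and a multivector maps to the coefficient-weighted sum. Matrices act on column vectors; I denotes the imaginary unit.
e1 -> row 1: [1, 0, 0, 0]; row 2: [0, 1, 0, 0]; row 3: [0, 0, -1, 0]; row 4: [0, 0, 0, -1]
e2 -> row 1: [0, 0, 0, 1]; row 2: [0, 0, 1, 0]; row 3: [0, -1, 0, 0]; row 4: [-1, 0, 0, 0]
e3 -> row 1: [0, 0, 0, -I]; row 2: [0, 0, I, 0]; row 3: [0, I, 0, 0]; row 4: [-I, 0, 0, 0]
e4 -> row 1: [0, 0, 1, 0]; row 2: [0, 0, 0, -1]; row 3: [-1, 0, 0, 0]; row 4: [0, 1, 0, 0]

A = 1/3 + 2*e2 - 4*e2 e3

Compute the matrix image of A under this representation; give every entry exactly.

Bivector images (products of the table entries): rho(e2 e3) = rho(e2)rho(e3) = row 1: [-I, 0, 0, 0]; row 2: [0, I, 0, 0]; row 3: [0, 0, -I, 0]; row 4: [0, 0, 0, I].
M = (1/3)*1 + (2)*rho(e2) + (-4)*rho(e2 e3), summed entrywise (1 is the identity matrix):
Answer: row 1: [1/3 + 4*I, 0, 0, 2]; row 2: [0, 1/3 - 4*I, 2, 0]; row 3: [0, -2, 1/3 + 4*I, 0]; row 4: [-2, 0, 0, 1/3 - 4*I]


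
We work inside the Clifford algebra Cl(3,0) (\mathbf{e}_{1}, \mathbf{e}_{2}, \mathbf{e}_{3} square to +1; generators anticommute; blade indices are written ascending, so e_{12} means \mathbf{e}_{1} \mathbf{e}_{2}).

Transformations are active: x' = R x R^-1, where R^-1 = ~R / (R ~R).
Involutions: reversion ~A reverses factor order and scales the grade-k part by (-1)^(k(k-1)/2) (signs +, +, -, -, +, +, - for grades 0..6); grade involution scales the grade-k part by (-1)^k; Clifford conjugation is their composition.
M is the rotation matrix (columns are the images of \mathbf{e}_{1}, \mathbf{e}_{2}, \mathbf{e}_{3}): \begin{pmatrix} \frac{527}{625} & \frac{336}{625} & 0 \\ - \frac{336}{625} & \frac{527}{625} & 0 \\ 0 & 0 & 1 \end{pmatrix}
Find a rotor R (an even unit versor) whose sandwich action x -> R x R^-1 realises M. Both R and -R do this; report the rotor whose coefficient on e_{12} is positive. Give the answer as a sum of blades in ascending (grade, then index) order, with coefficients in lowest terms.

Method: write R = a + b12*e_{12} + b13*e_{13} + b23*e_{23} with a^2 + b12^2 + b13^2 + b23^2 = 1 (so R^-1 = ~R). Expanding the columns R e_j ~R gives tr M = 4a^2 - 1 and, from the antisymmetric part, M21 - M12 = -4a*b12, M13 - M31 = 4a*b13, M32 - M23 = -4a*b23.
Here tr M = \frac{1679}{625}, so a^2 = (1 + tr M)/4 = \frac{576}{625} and a = ±\frac{24}{25}. Taking a = \frac{24}{25}: M21 - M12 = -\frac{672}{625}, M13 - M31 = 0, M32 - M23 = 0, giving b12 = \frac{7}{25}, b13 = 0, b23 = 0, i.e. R = \frac{24}{25} + \frac{7}{25} e_{12}.
Its e_{12} coefficient is already positive.
Answer: \frac{24}{25} + \frac{7}{25} e_{12}. Key observation: the double cover Spin(3) -> SO(3) sends R and -R to the same matrix (trace \frac{1679}{625} here), so the stated sign of the e_{12} coefficient is what selects one sheet.


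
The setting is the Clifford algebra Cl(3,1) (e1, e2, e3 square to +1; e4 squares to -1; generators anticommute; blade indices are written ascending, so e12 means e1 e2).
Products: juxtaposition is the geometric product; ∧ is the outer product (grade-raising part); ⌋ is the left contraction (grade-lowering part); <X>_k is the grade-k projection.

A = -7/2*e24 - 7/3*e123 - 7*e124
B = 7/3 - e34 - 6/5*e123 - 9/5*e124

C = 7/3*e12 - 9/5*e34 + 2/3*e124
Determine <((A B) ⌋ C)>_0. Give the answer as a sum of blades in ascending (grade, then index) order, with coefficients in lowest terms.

step 1: 49/5 + 63/10*e1 + 7/2*e23 - 49/6*e24 + 21/5*e34 + 14/9*e123 - 14*e124 + 21/5*e134
step 2: -1267/75 - 49/9*e1 + 147/10*e2 + 343/15*e12 + 21/5*e24 - 441/25*e34 + 98/15*e124
step 3: -1267/75
Answer: -1267/75


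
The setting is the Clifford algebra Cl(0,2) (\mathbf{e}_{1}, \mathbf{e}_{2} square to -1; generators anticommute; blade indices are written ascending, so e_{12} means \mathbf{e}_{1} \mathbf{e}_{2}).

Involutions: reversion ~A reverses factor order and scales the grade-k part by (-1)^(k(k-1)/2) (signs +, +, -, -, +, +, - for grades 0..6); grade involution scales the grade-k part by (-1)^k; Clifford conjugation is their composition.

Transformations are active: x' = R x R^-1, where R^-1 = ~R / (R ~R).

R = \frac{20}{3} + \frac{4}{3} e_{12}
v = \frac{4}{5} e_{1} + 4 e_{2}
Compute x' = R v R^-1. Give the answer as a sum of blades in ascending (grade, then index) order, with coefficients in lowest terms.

~R = \frac{20}{3} - \frac{4}{3} e_{12}, and R ~R = \frac{416}{9}, so R^-1 = ~R / (\frac{416}{9}).
R v = \frac{416}{15} e_{2}
Answer: -\frac{4}{5} e_{1} + 4 e_{2}


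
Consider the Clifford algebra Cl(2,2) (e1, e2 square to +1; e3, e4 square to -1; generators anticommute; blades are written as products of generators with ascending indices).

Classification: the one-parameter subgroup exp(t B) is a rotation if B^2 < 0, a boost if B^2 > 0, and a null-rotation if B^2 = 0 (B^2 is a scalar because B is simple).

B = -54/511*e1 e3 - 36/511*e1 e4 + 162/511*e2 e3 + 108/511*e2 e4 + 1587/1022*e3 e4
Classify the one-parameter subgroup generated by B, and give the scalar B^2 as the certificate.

B^2 term by term: the squares give (-54/511)^2*(e1 e3)^2 + (-36/511)^2*(e1 e4)^2 + (162/511)^2*(e2 e3)^2 + (108/511)^2*(e2 e4)^2 + (1587/1022)^2*(e3 e4)^2 = 2916/261121*(+1) + 1296/261121*(+1) + 26244/261121*(+1) + 11664/261121*(+1) + 2518569/1044484*(-1) = -9/4 (each basis 2-blade squares to minus the product of its generators' squares); cross terms between blades sharing an index anticommute and cancel; the commuting (index-disjoint) pairs give grade-4 terms 2*c*c'*(blade product), which cancel blade by blade — e1 e2 e3 e4: 11664/261121 - 11664/261121 = 0 — confirming B is simple. So B^2 = -9/4.
Answer: rotation, certificate B^2 = -9/4. Certificate logic: -9/4 is a conjugation-invariant scalar, so its sign fixes rotation versus boost versus null-rotation outright.
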